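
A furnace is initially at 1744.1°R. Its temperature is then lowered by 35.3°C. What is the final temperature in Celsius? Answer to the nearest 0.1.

660.5°C

Initial temperature in Celsius: (1744.1 - 491.67) × 5/9 = 695.7944°C.
Final Celsius temperature: 695.7944 - 35.3000 = 660.4944°C.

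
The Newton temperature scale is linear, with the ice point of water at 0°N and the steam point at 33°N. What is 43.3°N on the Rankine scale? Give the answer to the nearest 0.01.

Linear interpolation between the fixed points: C = (43.3 - 0) × 100 / (33 - 0) = 131.2121°C.
Then 131.2121 × 1.8 + 491.67 = 727.85°R.

727.85°R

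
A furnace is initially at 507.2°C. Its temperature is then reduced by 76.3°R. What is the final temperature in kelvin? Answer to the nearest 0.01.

The 76.3°R change is an interval, so only the factor 5/9 applies: -76.3 × 5/9 = -42.3889°C.
Final Celsius temperature: 507.2000 - 42.3889 = 464.8111°C.
In kelvin: 464.8111 + 273.15 = 737.96 K.

737.96 K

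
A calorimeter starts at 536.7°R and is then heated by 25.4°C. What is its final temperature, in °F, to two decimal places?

122.75°F

Initial temperature in Celsius: (536.7 - 491.67) × 5/9 = 25.0167°C.
Final Celsius temperature: 25.0167 + 25.4000 = 50.4167°C.
In Fahrenheit: 50.4167 × 1.8 + 32 = 122.75°F.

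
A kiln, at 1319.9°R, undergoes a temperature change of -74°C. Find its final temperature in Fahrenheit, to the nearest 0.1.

727.0°F

Initial temperature in Celsius: (1319.9 - 491.67) × 5/9 = 460.1278°C.
Final Celsius temperature: 460.1278 - 74.0000 = 386.1278°C.
In Fahrenheit: 386.1278 × 1.8 + 32 = 727.0°F.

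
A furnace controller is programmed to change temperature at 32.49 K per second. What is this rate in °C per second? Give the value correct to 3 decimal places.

32.490 °C/second

Since only a temperature interval is involved, the additive offset between the scales drops out.
A change of 1 K is a change of 1°C, so 32.49 × 1 = 32.490.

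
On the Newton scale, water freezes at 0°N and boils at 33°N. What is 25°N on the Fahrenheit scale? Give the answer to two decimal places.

Linear interpolation between the fixed points: C = (25 - 0) × 100 / (33 - 0) = 75.7576°C.
Then 75.7576 × 1.8 + 32 = 168.36°F.

168.36°F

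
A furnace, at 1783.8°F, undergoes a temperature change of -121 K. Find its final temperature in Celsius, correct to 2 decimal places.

Initial temperature in Celsius: (1783.8 - 32) × 5/9 = 973.2222°C.
The 121 K change is an interval; Kelvin and Celsius degrees are the same size, so ΔC = -121°C.
Final Celsius temperature: 973.2222 - 121.0000 = 852.2222°C.

852.22°C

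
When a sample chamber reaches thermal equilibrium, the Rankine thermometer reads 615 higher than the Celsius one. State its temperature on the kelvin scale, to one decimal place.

427.3 K

Let x be the Celsius reading; then the Rankine reading is 1.8·x + 491.67.
(1.8·x + 491.67) - x = 615  ⇒  (0.8)·x = 123.33  ⇒  x = 154.1625°C.
In kelvin: 154.1625 + 273.15 = 427.3 K.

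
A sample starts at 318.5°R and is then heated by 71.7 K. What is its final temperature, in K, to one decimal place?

248.6 K

Initial temperature in Celsius: (318.5 - 491.67) × 5/9 = -96.2056°C.
The 71.7 K change is an interval; Kelvin and Celsius degrees are the same size, so ΔC = +71.7°C.
Final Celsius temperature: -96.2056 + 71.7000 = -24.5056°C.
In kelvin: -24.5056 + 273.15 = 248.6 K.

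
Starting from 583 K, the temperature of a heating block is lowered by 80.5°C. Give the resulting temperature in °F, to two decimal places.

444.83°F

Initial temperature in Celsius: 583 - 273.15 = 309.8500°C.
Final Celsius temperature: 309.8500 - 80.5000 = 229.3500°C.
In Fahrenheit: 229.3500 × 1.8 + 32 = 444.83°F.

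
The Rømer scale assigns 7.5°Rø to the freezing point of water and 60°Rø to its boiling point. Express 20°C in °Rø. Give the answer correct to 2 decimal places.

Linearly onto the Rømer scale: 7.5 + (20.0000 / 100) × (60 - 7.5) = 18.00°Rø.

18.00°Rø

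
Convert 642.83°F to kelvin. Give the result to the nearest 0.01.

In Celsius: (642.83 - 32) × 5/9 = 339.3500°C.
In kelvin: 339.3500 + 273.15 = 612.50 K.

612.50 K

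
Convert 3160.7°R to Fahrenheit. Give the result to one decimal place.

2701.0°F

In Celsius: (3160.7 - 491.67) × 5/9 = 1482.7944°C.
In Fahrenheit: 1482.7944 × 1.8 + 32 = 2701.0°F.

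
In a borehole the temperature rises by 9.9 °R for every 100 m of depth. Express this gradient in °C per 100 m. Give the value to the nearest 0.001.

The quantity depends on a temperature interval, so only the ratio of degree sizes applies; the offset between the scales is irrelevant.
A change of 1°R is a change of 5/9°C, so 9.9 × 5/9 = 5.500.

5.500 °C/100 m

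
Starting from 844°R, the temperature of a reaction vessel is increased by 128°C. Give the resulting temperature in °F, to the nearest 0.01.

614.73°F

Initial temperature in Celsius: (844 - 491.67) × 5/9 = 195.7389°C.
Final Celsius temperature: 195.7389 + 128.0000 = 323.7389°C.
In Fahrenheit: 323.7389 × 1.8 + 32 = 614.73°F.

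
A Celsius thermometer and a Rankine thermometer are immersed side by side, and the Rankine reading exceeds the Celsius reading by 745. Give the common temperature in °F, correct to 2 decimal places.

601.99°F

Let x be the Celsius reading; then the Rankine reading is 1.8·x + 491.67.
(1.8·x + 491.67) - x = 745  ⇒  (0.8)·x = 253.33  ⇒  x = 316.6625°C.
In Fahrenheit: 316.6625 × 1.8 + 32 = 601.99°F.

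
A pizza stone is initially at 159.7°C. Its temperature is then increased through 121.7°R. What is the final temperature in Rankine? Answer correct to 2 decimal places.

The 121.7°R change is an interval, so only the factor 5/9 applies: +121.7 × 5/9 = +67.6111°C.
Final Celsius temperature: 159.7000 + 67.6111 = 227.3111°C.
In Rankine: 227.3111 × 1.8 + 491.67 = 900.83°R.

900.83°R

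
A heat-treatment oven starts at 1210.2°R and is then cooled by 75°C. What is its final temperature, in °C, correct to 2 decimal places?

Initial temperature in Celsius: (1210.2 - 491.67) × 5/9 = 399.1833°C.
Final Celsius temperature: 399.1833 - 75.0000 = 324.1833°C.

324.18°C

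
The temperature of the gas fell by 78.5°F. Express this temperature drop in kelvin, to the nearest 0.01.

43.61 K

Only the scale ratio 5/9 matters for a change in temperature.
78.5 × 5/9 = 43.61.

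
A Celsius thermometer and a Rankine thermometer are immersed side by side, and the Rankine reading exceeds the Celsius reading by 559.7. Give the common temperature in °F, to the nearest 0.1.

185.1°F

Let x be the Celsius reading; then the Rankine reading is 1.8·x + 491.67.
(1.8·x + 491.67) - x = 559.7  ⇒  (0.8)·x = 68.03  ⇒  x = 85.0375°C.
In Fahrenheit: 85.0375 × 1.8 + 32 = 185.1°F.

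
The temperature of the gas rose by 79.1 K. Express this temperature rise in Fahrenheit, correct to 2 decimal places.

Only the scale ratio 1.8 matters for a change in temperature.
79.1 × 1.8 = 142.38.

142.38°F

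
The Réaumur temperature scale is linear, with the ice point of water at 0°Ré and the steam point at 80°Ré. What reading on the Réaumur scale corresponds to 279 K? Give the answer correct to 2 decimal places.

First in Celsius: 279 - 273.15 = 5.8500°C.
Linearly onto the Réaumur scale: 0 + (5.8500 / 100) × (80 - 0) = 4.68°Ré.

4.68°Ré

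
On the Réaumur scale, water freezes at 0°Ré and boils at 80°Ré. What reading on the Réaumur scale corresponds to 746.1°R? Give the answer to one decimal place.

113.1°Ré

First in Celsius: (746.1 - 491.67) × 5/9 = 141.3500°C.
Linearly onto the Réaumur scale: 0 + (141.3500 / 100) × (80 - 0) = 113.1°Ré.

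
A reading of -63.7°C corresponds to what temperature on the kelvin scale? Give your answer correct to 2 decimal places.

In kelvin: -63.7000 + 273.15 = 209.45 K.

209.45 K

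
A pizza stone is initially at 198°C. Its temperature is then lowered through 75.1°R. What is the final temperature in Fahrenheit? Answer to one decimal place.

313.3°F

The 75.1°R change is an interval, so only the factor 5/9 applies: -75.1 × 5/9 = -41.7222°C.
Final Celsius temperature: 198.0000 - 41.7222 = 156.2778°C.
In Fahrenheit: 156.2778 × 1.8 + 32 = 313.3°F.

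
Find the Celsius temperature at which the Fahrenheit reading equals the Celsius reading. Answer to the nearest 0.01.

Let C be the Celsius reading. The Fahrenheit reading is F = 1.8·C + 32.
Set F = C: 1.8·C + 32 = C.
(0.8)·C = -32  ⇒  C = -40.00.

-40.00°C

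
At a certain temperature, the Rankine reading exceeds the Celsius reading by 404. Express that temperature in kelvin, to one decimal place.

163.6 K

Let x be the Rankine reading; then the Celsius reading is 5/9·x - 273.15.
(5/9·x - 273.15) - x = -404  ⇒  (-4/9)·x = -130.85  ⇒  x = 294.4125°R.
In Celsius: (294.4125 - 491.67) × 5/9 = -109.5875°C.
In kelvin: -109.5875 + 273.15 = 163.6 K.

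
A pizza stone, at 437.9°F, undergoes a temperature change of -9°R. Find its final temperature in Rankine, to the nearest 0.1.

Initial temperature in Celsius: (437.9 - 32) × 5/9 = 225.5000°C.
The 9°R change is an interval, so only the factor 5/9 applies: -9 × 5/9 = -5.0000°C.
Final Celsius temperature: 225.5000 - 5.0000 = 220.5000°C.
In Rankine: 220.5000 × 1.8 + 491.67 = 888.6°R.

888.6°R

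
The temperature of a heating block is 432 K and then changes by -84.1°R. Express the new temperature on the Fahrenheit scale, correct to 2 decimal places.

Initial temperature in Celsius: 432 - 273.15 = 158.8500°C.
The 84.1°R change is an interval, so only the factor 5/9 applies: -84.1 × 5/9 = -46.7222°C.
Final Celsius temperature: 158.8500 - 46.7222 = 112.1278°C.
In Fahrenheit: 112.1278 × 1.8 + 32 = 233.83°F.

233.83°F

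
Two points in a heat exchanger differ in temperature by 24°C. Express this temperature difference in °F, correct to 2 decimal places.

An interval of 1°C corresponds to 1.8°F.
24 × 1.8 = 43.20.

43.20°F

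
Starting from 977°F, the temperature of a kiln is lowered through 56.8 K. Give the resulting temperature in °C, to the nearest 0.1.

Initial temperature in Celsius: (977 - 32) × 5/9 = 525.0000°C.
The 56.8 K change is an interval; Kelvin and Celsius degrees are the same size, so ΔC = -56.8°C.
Final Celsius temperature: 525.0000 - 56.8000 = 468.2000°C.

468.2°C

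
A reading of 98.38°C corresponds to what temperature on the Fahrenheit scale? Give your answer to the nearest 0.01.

In Fahrenheit: 98.3800 × 1.8 + 32 = 209.08°F.

209.08°F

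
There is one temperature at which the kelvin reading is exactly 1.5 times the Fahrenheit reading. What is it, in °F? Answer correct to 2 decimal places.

270.39°F

Let F be the Fahrenheit reading. The kelvin reading is K = 5/9·F + 255.372.
Require K = 1.5·F: 5/9·F + 255.372 = 1.5·F.
(-17/18)·F = -255.372  ⇒  F = 270.39.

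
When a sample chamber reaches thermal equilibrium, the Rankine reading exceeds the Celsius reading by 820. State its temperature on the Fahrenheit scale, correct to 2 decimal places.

Let x be the Celsius reading; then the Rankine reading is 1.8·x + 491.67.
(1.8·x + 491.67) - x = 820  ⇒  (0.8)·x = 328.33  ⇒  x = 410.4125°C.
In Fahrenheit: 410.4125 × 1.8 + 32 = 770.74°F.

770.74°F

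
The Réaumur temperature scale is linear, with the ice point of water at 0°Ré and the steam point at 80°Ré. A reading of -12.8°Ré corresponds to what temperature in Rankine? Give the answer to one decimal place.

Linear interpolation between the fixed points: C = (-12.8 - 0) × 100 / (80 - 0) = -16.0000°C.
Then -16.0000 × 1.8 + 491.67 = 462.9°R.

462.9°R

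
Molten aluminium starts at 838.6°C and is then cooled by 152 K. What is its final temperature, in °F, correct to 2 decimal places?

1267.88°F

The 152 K change is an interval; Kelvin and Celsius degrees are the same size, so ΔC = -152°C.
Final Celsius temperature: 838.6000 - 152.0000 = 686.6000°C.
In Fahrenheit: 686.6000 × 1.8 + 32 = 1267.88°F.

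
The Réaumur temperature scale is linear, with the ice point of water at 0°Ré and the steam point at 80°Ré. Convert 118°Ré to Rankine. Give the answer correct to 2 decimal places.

Linear interpolation between the fixed points: C = (118 - 0) × 100 / (80 - 0) = 147.5000°C.
Then 147.5000 × 1.8 + 491.67 = 757.17°R.

757.17°R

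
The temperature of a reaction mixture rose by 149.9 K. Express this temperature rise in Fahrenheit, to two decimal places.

269.82°F

An interval of 1 K corresponds to 1.8°F.
149.9 × 1.8 = 269.82.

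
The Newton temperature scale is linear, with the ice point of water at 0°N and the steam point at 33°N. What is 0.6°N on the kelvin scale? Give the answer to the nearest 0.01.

274.97 K

Linear interpolation between the fixed points: C = (0.6 - 0) × 100 / (33 - 0) = 1.8182°C.
Then 1.8182 + 273.15 = 274.97 K.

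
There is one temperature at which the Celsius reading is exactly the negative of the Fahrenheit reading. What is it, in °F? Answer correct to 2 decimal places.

11.43°F

Let F be the Fahrenheit reading. The Celsius reading is C = 5/9·F - 17.7778.
Require C = -1·F: 5/9·F - 17.7778 = -1·F.
(14/9)·F = 17.7778  ⇒  F = 11.43.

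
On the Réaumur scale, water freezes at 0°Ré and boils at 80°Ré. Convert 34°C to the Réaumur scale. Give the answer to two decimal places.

27.20°Ré

Linearly onto the Réaumur scale: 0 + (34.0000 / 100) × (80 - 0) = 27.20°Ré.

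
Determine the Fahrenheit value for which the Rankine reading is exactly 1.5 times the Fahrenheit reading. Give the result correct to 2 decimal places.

Let F be the Fahrenheit reading. The Rankine reading is R = 1·F + 459.67.
Require R = 1.5·F: 1·F + 459.67 = 1.5·F.
(-0.5)·F = -459.67  ⇒  F = 919.34.

919.34°F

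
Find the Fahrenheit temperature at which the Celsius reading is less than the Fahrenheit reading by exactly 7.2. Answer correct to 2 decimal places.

Let F be the Fahrenheit reading. The Celsius reading is C = 5/9·F - 17.7778.
Require C - F = -7.2: (-4/9)·F - 17.7778 = -7.2.
F = (-7.2 + 17.7778) / (-4/9) = -23.80.

-23.80°F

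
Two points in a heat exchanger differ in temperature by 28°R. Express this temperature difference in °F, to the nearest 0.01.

Rankine and Fahrenheit degrees are the same size, so the interval is unchanged: 28.00.

28.00°F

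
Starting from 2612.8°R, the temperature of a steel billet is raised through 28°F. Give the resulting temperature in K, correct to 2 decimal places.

Initial temperature in Celsius: (2612.8 - 491.67) × 5/9 = 1178.4056°C.
The 28°F change is an interval, so only the factor 5/9 applies: +28 × 5/9 = +15.5556°C.
Final Celsius temperature: 1178.4056 + 15.5556 = 1193.9611°C.
In kelvin: 1193.9611 + 273.15 = 1467.11 K.

1467.11 K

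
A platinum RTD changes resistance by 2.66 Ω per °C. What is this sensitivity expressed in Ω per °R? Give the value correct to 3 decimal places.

1.478 Ω per °R

Since only a temperature interval is involved, the additive offset between the scales drops out.
A change of 1°R is a change of 5/9°C, so per °R the value is 2.66 × 5/9 = 1.478.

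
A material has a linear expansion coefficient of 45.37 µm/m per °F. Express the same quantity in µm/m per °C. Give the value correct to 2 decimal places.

81.67 µm/m per °C

Since only a temperature interval is involved, the additive offset between the scales drops out.
A change of 1°C is a change of 1.8°F, so per °C the value is 45.37 × 1.8 = 81.67.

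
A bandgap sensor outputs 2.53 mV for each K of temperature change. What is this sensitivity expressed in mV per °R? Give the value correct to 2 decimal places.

1.41 mV per °R

Since only a temperature interval is involved, the additive offset between the scales drops out.
A change of 1°R is a change of 5/9 K, so per °R the value is 2.53 × 5/9 = 1.41.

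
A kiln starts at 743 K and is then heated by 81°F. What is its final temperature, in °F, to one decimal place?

Initial temperature in Celsius: 743 - 273.15 = 469.8500°C.
The 81°F change is an interval, so only the factor 5/9 applies: +81 × 5/9 = +45.0000°C.
Final Celsius temperature: 469.8500 + 45.0000 = 514.8500°C.
In Fahrenheit: 514.8500 × 1.8 + 32 = 958.7°F.

958.7°F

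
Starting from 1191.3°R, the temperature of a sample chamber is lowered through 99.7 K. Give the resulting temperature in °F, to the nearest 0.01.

Initial temperature in Celsius: (1191.3 - 491.67) × 5/9 = 388.6833°C.
The 99.7 K change is an interval; Kelvin and Celsius degrees are the same size, so ΔC = -99.7°C.
Final Celsius temperature: 388.6833 - 99.7000 = 288.9833°C.
In Fahrenheit: 288.9833 × 1.8 + 32 = 552.17°F.

552.17°F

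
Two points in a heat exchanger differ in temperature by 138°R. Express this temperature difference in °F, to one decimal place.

138.0°F

Rankine and Fahrenheit degrees are the same size, so the interval is unchanged: 138.0.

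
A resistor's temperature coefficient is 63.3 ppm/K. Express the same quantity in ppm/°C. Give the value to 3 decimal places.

63.300 ppm/°C

Since only a temperature interval is involved, the additive offset between the scales drops out.
A change of 1°C is a change of 1 K, so per °C the value is 63.3 × 1 = 63.300.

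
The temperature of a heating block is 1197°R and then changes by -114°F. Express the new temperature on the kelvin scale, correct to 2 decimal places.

Initial temperature in Celsius: (1197 - 491.67) × 5/9 = 391.8500°C.
The 114°F change is an interval, so only the factor 5/9 applies: -114 × 5/9 = -63.3333°C.
Final Celsius temperature: 391.8500 - 63.3333 = 328.5167°C.
In kelvin: 328.5167 + 273.15 = 601.67 K.

601.67 K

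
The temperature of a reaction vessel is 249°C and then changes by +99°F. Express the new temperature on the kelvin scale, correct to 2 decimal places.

577.15 K

The 99°F change is an interval, so only the factor 5/9 applies: +99 × 5/9 = +55.0000°C.
Final Celsius temperature: 249.0000 + 55.0000 = 304.0000°C.
In kelvin: 304.0000 + 273.15 = 577.15 K.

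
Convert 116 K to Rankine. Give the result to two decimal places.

208.80°R

In Celsius: 116 - 273.15 = -157.1500°C.
In Rankine: -157.1500 × 1.8 + 491.67 = 208.80°R.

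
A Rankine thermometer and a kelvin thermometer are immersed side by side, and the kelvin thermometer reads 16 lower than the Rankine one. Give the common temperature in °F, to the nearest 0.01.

-423.67°F

Let x be the Rankine reading; then the kelvin reading is 5/9·x.
(5/9·x) - x = -16  ⇒  (-4/9)·x = -16  ⇒  x = 36.0000°R.
In Celsius: (36 - 491.67) × 5/9 = -253.1500°C.
In Fahrenheit: -253.1500 × 1.8 + 32 = -423.67°F.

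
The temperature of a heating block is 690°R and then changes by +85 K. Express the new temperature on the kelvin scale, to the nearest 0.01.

468.33 K

Initial temperature in Celsius: (690 - 491.67) × 5/9 = 110.1833°C.
The 85 K change is an interval; Kelvin and Celsius degrees are the same size, so ΔC = +85°C.
Final Celsius temperature: 110.1833 + 85.0000 = 195.1833°C.
In kelvin: 195.1833 + 273.15 = 468.33 K.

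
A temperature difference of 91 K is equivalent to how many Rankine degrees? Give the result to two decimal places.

163.80°R

For a temperature interval the offset drops out; only the factor 1.8 applies.
91 × 1.8 = 163.80.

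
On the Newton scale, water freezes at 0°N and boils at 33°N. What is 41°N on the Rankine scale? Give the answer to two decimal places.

Linear interpolation between the fixed points: C = (41 - 0) × 100 / (33 - 0) = 124.2424°C.
Then 124.2424 × 1.8 + 491.67 = 715.31°R.

715.31°R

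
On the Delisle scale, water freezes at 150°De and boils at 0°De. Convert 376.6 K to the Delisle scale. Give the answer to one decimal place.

-5.2°De

First in Celsius: 376.6 - 273.15 = 103.4500°C.
Linearly onto the Delisle scale: 150 + (103.4500 / 100) × (0 - 150) = -5.2°De.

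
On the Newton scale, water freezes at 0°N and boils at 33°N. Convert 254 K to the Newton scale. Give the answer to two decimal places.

First in Celsius: 254 - 273.15 = -19.1500°C.
Linearly onto the Newton scale: 0 + (-19.1500 / 100) × (33 - 0) = -6.32°N.

-6.32°N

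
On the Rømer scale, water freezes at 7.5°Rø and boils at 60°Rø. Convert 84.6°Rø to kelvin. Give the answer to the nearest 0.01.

420.01 K

Linear interpolation between the fixed points: C = (84.6 - 7.5) × 100 / (60 - 7.5) = 146.8571°C.
Then 146.8571 + 273.15 = 420.01 K.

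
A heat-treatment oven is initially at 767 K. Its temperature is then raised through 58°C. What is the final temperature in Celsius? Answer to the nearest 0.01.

551.85°C

Initial temperature in Celsius: 767 - 273.15 = 493.8500°C.
Final Celsius temperature: 493.8500 + 58.0000 = 551.8500°C.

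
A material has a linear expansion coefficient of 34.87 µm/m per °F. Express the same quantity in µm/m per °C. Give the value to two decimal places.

The quantity depends on a temperature interval, so only the ratio of degree sizes applies; the offset between the scales is irrelevant.
A change of 1°C is a change of 1.8°F, so per °C the value is 34.87 × 1.8 = 62.77.

62.77 µm/m per °C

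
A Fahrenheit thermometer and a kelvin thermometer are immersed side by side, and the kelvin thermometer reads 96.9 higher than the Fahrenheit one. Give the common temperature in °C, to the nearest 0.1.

180.3°C

Let x be the Fahrenheit reading; then the kelvin reading is 5/9·x + 255.372.
(5/9·x + 255.372) - x = 96.9  ⇒  (-4/9)·x = -158.472  ⇒  x = 356.5625°F.
In Celsius: (356.5625 - 32) × 5/9 = 180.3°C.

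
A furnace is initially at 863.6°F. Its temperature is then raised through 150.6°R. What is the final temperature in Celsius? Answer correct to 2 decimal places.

545.67°C

Initial temperature in Celsius: (863.6 - 32) × 5/9 = 462.0000°C.
The 150.6°R change is an interval, so only the factor 5/9 applies: +150.6 × 5/9 = +83.6667°C.
Final Celsius temperature: 462.0000 + 83.6667 = 545.6667°C.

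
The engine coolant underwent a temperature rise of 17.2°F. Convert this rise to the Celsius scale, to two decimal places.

For a temperature interval the offset drops out; only the factor 5/9 applies.
17.2 × 5/9 = 9.56.

9.56°C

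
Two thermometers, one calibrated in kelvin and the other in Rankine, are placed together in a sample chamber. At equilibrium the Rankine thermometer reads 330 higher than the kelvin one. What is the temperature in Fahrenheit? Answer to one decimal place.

282.8°F

Let x be the kelvin reading; then the Rankine reading is 1.8·x.
(1.8·x) - x = 330  ⇒  (0.8)·x = 330  ⇒  x = 412.5000 K.
In Celsius: 412.5 - 273.15 = 139.3500°C.
In Fahrenheit: 139.3500 × 1.8 + 32 = 282.8°F.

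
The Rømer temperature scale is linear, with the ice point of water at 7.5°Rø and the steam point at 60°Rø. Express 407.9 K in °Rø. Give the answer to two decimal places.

First in Celsius: 407.9 - 273.15 = 134.7500°C.
Linearly onto the Rømer scale: 7.5 + (134.7500 / 100) × (60 - 7.5) = 78.24°Rø.

78.24°Rø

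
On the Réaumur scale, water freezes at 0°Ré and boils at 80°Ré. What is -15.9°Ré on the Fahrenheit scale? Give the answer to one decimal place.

Linear interpolation between the fixed points: C = (-15.9 - 0) × 100 / (80 - 0) = -19.8750°C.
Then -19.8750 × 1.8 + 32 = -3.8°F.

-3.8°F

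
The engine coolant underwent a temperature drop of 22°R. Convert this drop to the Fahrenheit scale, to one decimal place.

22.0°F

Rankine and Fahrenheit degrees are the same size, so the interval is unchanged: 22.0.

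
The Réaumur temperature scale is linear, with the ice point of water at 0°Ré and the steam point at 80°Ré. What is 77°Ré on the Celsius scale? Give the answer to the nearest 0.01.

96.25°C

Linear interpolation between the fixed points: C = (77 - 0) × 100 / (80 - 0) = 96.2500°C.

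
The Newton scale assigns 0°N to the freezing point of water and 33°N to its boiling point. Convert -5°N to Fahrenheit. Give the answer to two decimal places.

4.73°F

Linear interpolation between the fixed points: C = (-5 - 0) × 100 / (33 - 0) = -15.1515°C.
Then -15.1515 × 1.8 + 32 = 4.73°F.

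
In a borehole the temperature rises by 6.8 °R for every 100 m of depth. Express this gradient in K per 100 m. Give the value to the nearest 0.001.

3.778 K/100 m

The quantity depends on a temperature interval, so only the ratio of degree sizes applies; the offset between the scales is irrelevant.
A change of 1°R is a change of 5/9 K, so 6.8 × 5/9 = 3.778.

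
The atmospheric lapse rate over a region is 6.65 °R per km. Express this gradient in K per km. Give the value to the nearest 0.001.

The quantity depends on a temperature interval, so only the ratio of degree sizes applies; the offset between the scales is irrelevant.
A change of 1°R is a change of 5/9 K, so 6.65 × 5/9 = 3.694.

3.694 K/km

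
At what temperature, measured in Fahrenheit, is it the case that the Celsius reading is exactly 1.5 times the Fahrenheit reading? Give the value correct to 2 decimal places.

-18.82°F

Let F be the Fahrenheit reading. The Celsius reading is C = 5/9·F - 17.7778.
Require C = 1.5·F: 5/9·F - 17.7778 = 1.5·F.
(-17/18)·F = 17.7778  ⇒  F = -18.82.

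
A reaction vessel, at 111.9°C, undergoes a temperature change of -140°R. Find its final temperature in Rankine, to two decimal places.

553.09°R

The 140°R change is an interval, so only the factor 5/9 applies: -140 × 5/9 = -77.7778°C.
Final Celsius temperature: 111.9000 - 77.7778 = 34.1222°C.
In Rankine: 34.1222 × 1.8 + 491.67 = 553.09°R.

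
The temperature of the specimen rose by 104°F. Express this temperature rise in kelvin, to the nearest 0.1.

Only the scale ratio 5/9 matters for a change in temperature.
104 × 5/9 = 57.8.

57.8 K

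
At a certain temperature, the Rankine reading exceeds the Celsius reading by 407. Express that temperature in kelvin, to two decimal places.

Let x be the Celsius reading; then the Rankine reading is 1.8·x + 491.67.
(1.8·x + 491.67) - x = 407  ⇒  (0.8)·x = -84.67  ⇒  x = -105.8375°C.
In kelvin: -105.8375 + 273.15 = 167.31 K.

167.31 K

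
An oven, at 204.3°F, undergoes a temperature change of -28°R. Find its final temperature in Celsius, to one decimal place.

80.2°C

Initial temperature in Celsius: (204.3 - 32) × 5/9 = 95.7222°C.
The 28°R change is an interval, so only the factor 5/9 applies: -28 × 5/9 = -15.5556°C.
Final Celsius temperature: 95.7222 - 15.5556 = 80.1667°C.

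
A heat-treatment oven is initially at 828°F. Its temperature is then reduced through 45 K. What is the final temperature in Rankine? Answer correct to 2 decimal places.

Initial temperature in Celsius: (828 - 32) × 5/9 = 442.2222°C.
The 45 K change is an interval; Kelvin and Celsius degrees are the same size, so ΔC = -45°C.
Final Celsius temperature: 442.2222 - 45.0000 = 397.2222°C.
In Rankine: 397.2222 × 1.8 + 491.67 = 1206.67°R.

1206.67°R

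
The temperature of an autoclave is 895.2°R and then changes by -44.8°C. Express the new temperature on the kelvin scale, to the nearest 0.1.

452.5 K

Initial temperature in Celsius: (895.2 - 491.67) × 5/9 = 224.1833°C.
Final Celsius temperature: 224.1833 - 44.8000 = 179.3833°C.
In kelvin: 179.3833 + 273.15 = 452.5 K.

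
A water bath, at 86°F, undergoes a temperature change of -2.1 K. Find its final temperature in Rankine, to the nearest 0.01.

Initial temperature in Celsius: (86 - 32) × 5/9 = 30.0000°C.
The 2.1 K change is an interval; Kelvin and Celsius degrees are the same size, so ΔC = -2.1°C.
Final Celsius temperature: 30.0000 - 2.1000 = 27.9000°C.
In Rankine: 27.9000 × 1.8 + 491.67 = 541.89°R.

541.89°R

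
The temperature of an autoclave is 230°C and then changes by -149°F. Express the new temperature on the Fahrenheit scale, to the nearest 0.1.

297.0°F

The 149°F change is an interval, so only the factor 5/9 applies: -149 × 5/9 = -82.7778°C.
Final Celsius temperature: 230.0000 - 82.7778 = 147.2222°C.
In Fahrenheit: 147.2222 × 1.8 + 32 = 297.0°F.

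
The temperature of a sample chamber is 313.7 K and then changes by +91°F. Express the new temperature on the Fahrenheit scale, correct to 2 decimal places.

Initial temperature in Celsius: 313.7 - 273.15 = 40.5500°C.
The 91°F change is an interval, so only the factor 5/9 applies: +91 × 5/9 = +50.5556°C.
Final Celsius temperature: 40.5500 + 50.5556 = 91.1056°C.
In Fahrenheit: 91.1056 × 1.8 + 32 = 195.99°F.

195.99°F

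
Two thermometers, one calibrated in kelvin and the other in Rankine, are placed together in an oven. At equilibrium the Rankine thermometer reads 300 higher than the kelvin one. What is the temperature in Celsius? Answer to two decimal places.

Let x be the kelvin reading; then the Rankine reading is 1.8·x.
(1.8·x) - x = 300  ⇒  (0.8)·x = 300  ⇒  x = 375.0000 K.
In Celsius: 375 - 273.15 = 101.85°C.

101.85°C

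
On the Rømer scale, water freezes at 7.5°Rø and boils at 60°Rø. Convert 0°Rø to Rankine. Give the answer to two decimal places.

Linear interpolation between the fixed points: C = (0 - 7.5) × 100 / (60 - 7.5) = -14.2857°C.
Then -14.2857 × 1.8 + 491.67 = 465.96°R.

465.96°R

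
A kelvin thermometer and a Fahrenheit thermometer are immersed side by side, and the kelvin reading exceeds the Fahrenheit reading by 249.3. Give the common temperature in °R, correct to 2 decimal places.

Let x be the kelvin reading; then the Fahrenheit reading is 1.8·x - 459.67.
(1.8·x - 459.67) - x = -249.3  ⇒  (0.8)·x = 210.37  ⇒  x = 262.9625 K.
In Celsius: 262.9625 - 273.15 = -10.1875°C.
In Rankine: -10.1875 × 1.8 + 491.67 = 473.33°R.

473.33°R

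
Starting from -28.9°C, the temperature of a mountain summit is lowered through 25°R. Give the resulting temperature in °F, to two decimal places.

The 25°R change is an interval, so only the factor 5/9 applies: -25 × 5/9 = -13.8889°C.
Final Celsius temperature: -28.9000 - 13.8889 = -42.7889°C.
In Fahrenheit: -42.7889 × 1.8 + 32 = -45.02°F.

-45.02°F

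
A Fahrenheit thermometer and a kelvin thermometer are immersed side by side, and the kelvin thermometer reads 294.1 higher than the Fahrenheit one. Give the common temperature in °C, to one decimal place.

Let x be the Fahrenheit reading; then the kelvin reading is 5/9·x + 255.372.
(5/9·x + 255.372) - x = 294.1  ⇒  (-4/9)·x = 38.7278  ⇒  x = -87.1375°F.
In Celsius: (-87.1375 - 32) × 5/9 = -66.2°C.

-66.2°C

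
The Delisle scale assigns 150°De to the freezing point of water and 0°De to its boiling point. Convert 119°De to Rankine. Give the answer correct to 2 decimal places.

Linear interpolation between the fixed points: C = (119 - 150) × 100 / (0 - 150) = 20.6667°C.
Then 20.6667 × 1.8 + 491.67 = 528.87°R.

528.87°R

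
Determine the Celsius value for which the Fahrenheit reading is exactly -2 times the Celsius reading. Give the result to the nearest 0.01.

Let C be the Celsius reading. The Fahrenheit reading is F = 1.8·C + 32.
Require F = -2·C: 1.8·C + 32 = -2·C.
(3.8)·C = -32  ⇒  C = -8.42.

-8.42°C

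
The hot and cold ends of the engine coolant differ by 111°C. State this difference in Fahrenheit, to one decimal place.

199.8°F

For a temperature interval the offset drops out; only the factor 1.8 applies.
111 × 1.8 = 199.8.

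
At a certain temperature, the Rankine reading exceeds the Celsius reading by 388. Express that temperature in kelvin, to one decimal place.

143.6 K

Let x be the Rankine reading; then the Celsius reading is 5/9·x - 273.15.
(5/9·x - 273.15) - x = -388  ⇒  (-4/9)·x = -114.85  ⇒  x = 258.4125°R.
In Celsius: (258.4125 - 491.67) × 5/9 = -129.5875°C.
In kelvin: -129.5875 + 273.15 = 143.6 K.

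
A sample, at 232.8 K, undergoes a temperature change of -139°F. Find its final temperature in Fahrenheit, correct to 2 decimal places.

-179.63°F

Initial temperature in Celsius: 232.8 - 273.15 = -40.3500°C.
The 139°F change is an interval, so only the factor 5/9 applies: -139 × 5/9 = -77.2222°C.
Final Celsius temperature: -40.3500 - 77.2222 = -117.5722°C.
In Fahrenheit: -117.5722 × 1.8 + 32 = -179.63°F.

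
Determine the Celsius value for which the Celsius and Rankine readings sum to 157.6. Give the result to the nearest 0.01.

Let C be the Celsius reading. The Rankine reading is R = 1.8·C + 491.67.
Require C + R = 157.6: (2.8)·C + 491.67 = 157.6.
C = (157.6 - 491.67) / (2.8) = -119.31.

-119.31°C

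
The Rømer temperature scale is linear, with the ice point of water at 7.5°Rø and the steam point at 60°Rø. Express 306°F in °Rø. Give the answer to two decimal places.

87.42°Rø

First in Celsius: (306 - 32) × 5/9 = 152.2222°C.
Linearly onto the Rømer scale: 7.5 + (152.2222 / 100) × (60 - 7.5) = 87.42°Rø.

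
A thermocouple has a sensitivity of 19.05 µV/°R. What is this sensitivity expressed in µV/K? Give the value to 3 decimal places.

The quantity depends on a temperature interval, so only the ratio of degree sizes applies; the offset between the scales is irrelevant.
A change of 1 K is a change of 1.8°R, so per K the value is 19.05 × 1.8 = 34.290.

34.290 µV/K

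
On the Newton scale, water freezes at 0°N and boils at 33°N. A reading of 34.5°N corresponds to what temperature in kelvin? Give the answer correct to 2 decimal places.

Linear interpolation between the fixed points: C = (34.5 - 0) × 100 / (33 - 0) = 104.5455°C.
Then 104.5455 + 273.15 = 377.70 K.

377.70 K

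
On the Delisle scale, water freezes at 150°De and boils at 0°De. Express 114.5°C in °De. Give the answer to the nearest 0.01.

-21.75°De

Linearly onto the Delisle scale: 150 + (114.5000 / 100) × (0 - 150) = -21.75°De.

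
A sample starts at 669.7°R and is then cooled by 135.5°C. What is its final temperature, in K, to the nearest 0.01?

236.56 K

Initial temperature in Celsius: (669.7 - 491.67) × 5/9 = 98.9056°C.
Final Celsius temperature: 98.9056 - 135.5000 = -36.5944°C.
In kelvin: -36.5944 + 273.15 = 236.56 K.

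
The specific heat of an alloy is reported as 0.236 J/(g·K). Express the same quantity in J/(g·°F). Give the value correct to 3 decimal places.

0.131 J/(g·°F)

Since only a temperature interval is involved, the additive offset between the scales drops out.
A change of 1°F is a change of 5/9 K, so per °F the value is 0.236 × 5/9 = 0.131.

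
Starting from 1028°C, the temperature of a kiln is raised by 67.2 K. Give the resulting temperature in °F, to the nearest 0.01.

The 67.2 K change is an interval; Kelvin and Celsius degrees are the same size, so ΔC = +67.2°C.
Final Celsius temperature: 1028.0000 + 67.2000 = 1095.2000°C.
In Fahrenheit: 1095.2000 × 1.8 + 32 = 2003.36°F.

2003.36°F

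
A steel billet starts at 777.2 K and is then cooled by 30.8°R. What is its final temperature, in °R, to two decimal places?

1368.16°R

Initial temperature in Celsius: 777.2 - 273.15 = 504.0500°C.
The 30.8°R change is an interval, so only the factor 5/9 applies: -30.8 × 5/9 = -17.1111°C.
Final Celsius temperature: 504.0500 - 17.1111 = 486.9389°C.
In Rankine: 486.9389 × 1.8 + 491.67 = 1368.16°R.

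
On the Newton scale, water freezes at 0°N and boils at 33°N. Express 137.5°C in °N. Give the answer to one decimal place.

45.4°N

Linearly onto the Newton scale: 0 + (137.5000 / 100) × (33 - 0) = 45.4°N.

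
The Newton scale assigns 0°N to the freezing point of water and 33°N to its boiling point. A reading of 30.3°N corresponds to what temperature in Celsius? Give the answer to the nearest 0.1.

91.8°C

Linear interpolation between the fixed points: C = (30.3 - 0) × 100 / (33 - 0) = 91.8182°C.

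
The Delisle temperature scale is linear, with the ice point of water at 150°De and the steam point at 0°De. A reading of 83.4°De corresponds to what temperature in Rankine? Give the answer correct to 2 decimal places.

571.59°R

Linear interpolation between the fixed points: C = (83.4 - 150) × 100 / (0 - 150) = 44.4000°C.
Then 44.4000 × 1.8 + 491.67 = 571.59°R.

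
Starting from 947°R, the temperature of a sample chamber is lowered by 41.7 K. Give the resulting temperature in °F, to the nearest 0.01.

412.27°F

Initial temperature in Celsius: (947 - 491.67) × 5/9 = 252.9611°C.
The 41.7 K change is an interval; Kelvin and Celsius degrees are the same size, so ΔC = -41.7°C.
Final Celsius temperature: 252.9611 - 41.7000 = 211.2611°C.
In Fahrenheit: 211.2611 × 1.8 + 32 = 412.27°F.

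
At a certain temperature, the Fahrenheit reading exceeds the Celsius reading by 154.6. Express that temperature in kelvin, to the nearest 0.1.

Let x be the Celsius reading; then the Fahrenheit reading is 1.8·x + 32.
(1.8·x + 32) - x = 154.6  ⇒  (0.8)·x = 122.6  ⇒  x = 153.2500°C.
In kelvin: 153.2500 + 273.15 = 426.4 K.

426.4 K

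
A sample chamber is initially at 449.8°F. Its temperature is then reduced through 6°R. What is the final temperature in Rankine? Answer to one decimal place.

Initial temperature in Celsius: (449.8 - 32) × 5/9 = 232.1111°C.
The 6°R change is an interval, so only the factor 5/9 applies: -6 × 5/9 = -3.3333°C.
Final Celsius temperature: 232.1111 - 3.3333 = 228.7778°C.
In Rankine: 228.7778 × 1.8 + 491.67 = 903.5°R.

903.5°R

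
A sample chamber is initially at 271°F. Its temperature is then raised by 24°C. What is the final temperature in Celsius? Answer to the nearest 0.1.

Initial temperature in Celsius: (271 - 32) × 5/9 = 132.7778°C.
Final Celsius temperature: 132.7778 + 24.0000 = 156.7778°C.

156.8°C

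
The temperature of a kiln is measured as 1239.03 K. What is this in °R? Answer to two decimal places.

In Celsius: 1239.03 - 273.15 = 965.8800°C.
In Rankine: 965.8800 × 1.8 + 491.67 = 2230.25°R.

2230.25°R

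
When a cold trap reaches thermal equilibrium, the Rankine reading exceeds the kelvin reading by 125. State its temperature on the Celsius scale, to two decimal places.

-116.90°C

Let x be the Rankine reading; then the kelvin reading is 5/9·x.
(5/9·x) - x = -125  ⇒  (-4/9)·x = -125  ⇒  x = 281.2500°R.
In Celsius: (281.25 - 491.67) × 5/9 = -116.90°C.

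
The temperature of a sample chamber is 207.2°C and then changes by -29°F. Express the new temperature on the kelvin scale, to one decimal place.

The 29°F change is an interval, so only the factor 5/9 applies: -29 × 5/9 = -16.1111°C.
Final Celsius temperature: 207.2000 - 16.1111 = 191.0889°C.
In kelvin: 191.0889 + 273.15 = 464.2 K.

464.2 K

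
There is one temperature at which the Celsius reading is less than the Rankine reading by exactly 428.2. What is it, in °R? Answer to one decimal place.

Let R be the Rankine reading. The Celsius reading is C = 5/9·R - 273.15.
Require C - R = -428.2: (-4/9)·R - 273.15 = -428.2.
R = (-428.2 + 273.15) / (-4/9) = 348.9.

348.9°R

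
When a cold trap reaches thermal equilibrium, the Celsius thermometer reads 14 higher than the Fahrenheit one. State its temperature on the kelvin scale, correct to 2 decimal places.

215.65 K

Let x be the Fahrenheit reading; then the Celsius reading is 5/9·x - 17.7778.
(5/9·x - 17.7778) - x = 14  ⇒  (-4/9)·x = 31.7778  ⇒  x = -71.5000°F.
In Celsius: (-71.5 - 32) × 5/9 = -57.5000°C.
In kelvin: -57.5000 + 273.15 = 215.65 K.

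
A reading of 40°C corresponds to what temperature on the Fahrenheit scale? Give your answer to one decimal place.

104.0°F

In Fahrenheit: 40.0000 × 1.8 + 32 = 104.0°F.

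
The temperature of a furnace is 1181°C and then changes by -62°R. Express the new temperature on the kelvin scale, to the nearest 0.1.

The 62°R change is an interval, so only the factor 5/9 applies: -62 × 5/9 = -34.4444°C.
Final Celsius temperature: 1181.0000 - 34.4444 = 1146.5556°C.
In kelvin: 1146.5556 + 273.15 = 1419.7 K.

1419.7 K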